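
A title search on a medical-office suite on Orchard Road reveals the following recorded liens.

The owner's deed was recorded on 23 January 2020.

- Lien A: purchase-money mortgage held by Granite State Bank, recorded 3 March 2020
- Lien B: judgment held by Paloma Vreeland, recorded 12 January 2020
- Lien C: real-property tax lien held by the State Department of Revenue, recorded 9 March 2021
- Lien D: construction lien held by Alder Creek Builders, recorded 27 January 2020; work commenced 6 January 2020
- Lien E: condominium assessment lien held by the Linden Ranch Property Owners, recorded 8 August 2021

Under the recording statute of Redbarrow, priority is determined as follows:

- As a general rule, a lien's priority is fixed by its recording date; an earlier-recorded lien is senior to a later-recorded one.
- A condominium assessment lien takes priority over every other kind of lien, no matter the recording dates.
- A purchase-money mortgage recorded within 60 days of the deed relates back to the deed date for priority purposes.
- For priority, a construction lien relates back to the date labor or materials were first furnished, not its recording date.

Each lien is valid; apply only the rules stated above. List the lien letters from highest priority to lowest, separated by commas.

First, effective dates: A was recorded within the 60-day window, so its effective date is the deed date 23 January 2020; D relates back to 6 January 2020 (work commenced).
E is a condominium assessment lien and takes priority over every other lien.
The other liens, earliest effective date first: D (6 January 2020), B (12 January 2020), A (23 January 2020), C (9 March 2021).

E, D, B, A, C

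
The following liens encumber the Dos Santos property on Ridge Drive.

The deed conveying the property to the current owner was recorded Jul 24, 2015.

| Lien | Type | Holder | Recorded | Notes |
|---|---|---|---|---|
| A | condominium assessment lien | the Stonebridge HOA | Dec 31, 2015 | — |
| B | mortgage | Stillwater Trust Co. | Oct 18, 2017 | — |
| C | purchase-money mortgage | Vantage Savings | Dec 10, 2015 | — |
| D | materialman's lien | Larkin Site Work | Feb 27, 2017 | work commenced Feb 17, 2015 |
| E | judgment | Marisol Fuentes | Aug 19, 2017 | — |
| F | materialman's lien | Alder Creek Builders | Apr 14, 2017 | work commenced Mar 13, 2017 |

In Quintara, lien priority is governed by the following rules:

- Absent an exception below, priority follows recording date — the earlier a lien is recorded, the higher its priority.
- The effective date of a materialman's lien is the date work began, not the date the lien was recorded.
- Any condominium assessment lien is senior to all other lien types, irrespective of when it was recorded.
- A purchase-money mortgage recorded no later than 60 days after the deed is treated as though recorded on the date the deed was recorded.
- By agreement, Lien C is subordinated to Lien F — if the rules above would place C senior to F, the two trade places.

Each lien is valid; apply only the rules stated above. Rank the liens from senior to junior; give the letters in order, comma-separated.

Adjusting effective dates: C was recorded 139 days after the deed, outside the 60-day window, so it keeps its recording date; D is treated as recorded Feb 17, 2015, the work-commencement date; F relates back to Mar 13, 2017 (work commenced).
As a condominium assessment lien, A is senior to every other lien.
Remaining liens by effective date: D (Feb 17, 2015), C (Dec 10, 2015), F (Mar 13, 2017), E (Aug 19, 2017), B (Oct 18, 2017).
Because C would otherwise rank above F, the subordination swaps them.

A, D, F, C, E, B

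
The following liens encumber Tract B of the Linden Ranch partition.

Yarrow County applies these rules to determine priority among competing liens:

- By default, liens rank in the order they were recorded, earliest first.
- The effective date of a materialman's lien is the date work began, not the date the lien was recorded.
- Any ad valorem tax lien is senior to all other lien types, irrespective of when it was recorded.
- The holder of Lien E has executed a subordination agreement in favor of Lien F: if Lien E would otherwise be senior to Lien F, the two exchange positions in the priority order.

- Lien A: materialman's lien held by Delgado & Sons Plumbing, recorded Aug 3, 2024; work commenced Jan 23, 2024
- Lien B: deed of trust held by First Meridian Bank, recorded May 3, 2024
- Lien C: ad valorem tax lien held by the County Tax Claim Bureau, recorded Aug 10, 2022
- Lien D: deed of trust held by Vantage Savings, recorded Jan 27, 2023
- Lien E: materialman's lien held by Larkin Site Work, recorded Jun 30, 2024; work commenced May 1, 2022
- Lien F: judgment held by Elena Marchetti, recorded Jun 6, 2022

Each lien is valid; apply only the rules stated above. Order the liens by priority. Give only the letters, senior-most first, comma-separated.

C, F, E, D, A, B

Effective dates: A's effective date is Jan 23, 2024, when work began; E relates back to May 1, 2022 (work commenced).
C is an ad valorem tax lien and takes priority over every other lien.
Ordering the rest by effective date: E (May 1, 2022), F (Jun 6, 2022), D (Jan 27, 2023), A (Jan 23, 2024), B (May 3, 2024).
E would otherwise be senior to F, so under the subordination agreement E and F exchange positions.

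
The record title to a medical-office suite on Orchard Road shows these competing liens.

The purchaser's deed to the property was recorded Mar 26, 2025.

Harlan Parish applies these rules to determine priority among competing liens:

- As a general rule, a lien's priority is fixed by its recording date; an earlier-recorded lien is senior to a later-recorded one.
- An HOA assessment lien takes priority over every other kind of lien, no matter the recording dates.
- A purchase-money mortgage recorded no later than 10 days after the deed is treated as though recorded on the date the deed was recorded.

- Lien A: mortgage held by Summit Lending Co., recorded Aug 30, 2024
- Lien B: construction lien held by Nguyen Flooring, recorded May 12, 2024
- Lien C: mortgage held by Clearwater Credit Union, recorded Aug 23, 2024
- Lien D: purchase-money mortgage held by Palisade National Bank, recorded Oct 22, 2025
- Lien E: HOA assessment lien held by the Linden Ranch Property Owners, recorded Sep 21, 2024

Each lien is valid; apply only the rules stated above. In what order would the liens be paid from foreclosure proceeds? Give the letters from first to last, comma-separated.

E, B, C, A, D

Effective dates: D was recorded 210 days after the deed, outside the 10-day window, so it keeps its recording date.
E is an HOA assessment lien and takes priority over every other lien.
Remaining liens by effective date: B (May 12, 2024), C (Aug 23, 2024), A (Aug 30, 2024), D (Oct 22, 2025).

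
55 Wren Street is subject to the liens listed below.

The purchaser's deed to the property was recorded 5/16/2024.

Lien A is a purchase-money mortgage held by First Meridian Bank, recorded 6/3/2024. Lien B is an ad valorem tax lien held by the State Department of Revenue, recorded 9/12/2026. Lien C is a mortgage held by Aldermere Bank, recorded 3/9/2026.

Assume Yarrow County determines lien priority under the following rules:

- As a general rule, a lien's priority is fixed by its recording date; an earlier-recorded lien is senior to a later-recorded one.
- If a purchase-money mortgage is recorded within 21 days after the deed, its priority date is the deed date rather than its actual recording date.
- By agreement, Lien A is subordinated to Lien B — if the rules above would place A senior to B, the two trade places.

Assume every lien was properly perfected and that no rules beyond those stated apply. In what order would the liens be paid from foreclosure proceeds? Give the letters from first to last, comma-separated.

B, C, A

Adjusting effective dates: A was recorded within the 21-day window, so its effective date is the deed date 5/16/2024.
Ordering by effective date: A (5/16/2024), C (3/9/2026), B (9/12/2026).
A is senior to B before the subordination, so the two trade places.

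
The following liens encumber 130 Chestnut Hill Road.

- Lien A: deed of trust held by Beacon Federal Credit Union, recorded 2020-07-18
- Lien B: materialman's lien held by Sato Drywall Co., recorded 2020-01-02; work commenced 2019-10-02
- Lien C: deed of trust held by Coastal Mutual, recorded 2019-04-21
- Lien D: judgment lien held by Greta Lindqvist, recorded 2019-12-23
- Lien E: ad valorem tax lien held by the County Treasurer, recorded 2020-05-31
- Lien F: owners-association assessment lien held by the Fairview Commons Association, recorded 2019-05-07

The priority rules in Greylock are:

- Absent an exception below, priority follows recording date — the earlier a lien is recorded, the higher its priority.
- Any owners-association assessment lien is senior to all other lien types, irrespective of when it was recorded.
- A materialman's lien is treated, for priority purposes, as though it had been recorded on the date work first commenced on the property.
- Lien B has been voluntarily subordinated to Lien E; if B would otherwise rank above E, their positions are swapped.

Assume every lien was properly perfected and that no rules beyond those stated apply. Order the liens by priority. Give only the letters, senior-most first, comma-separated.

First, effective dates: B relates back to 2019-10-02 (work commenced).
F is an owners-association assessment lien and takes priority over every other lien.
Remaining liens by effective date: C (2019-04-21), B (2019-10-02), D (2019-12-23), E (2020-05-31), A (2020-07-18).
Because B would otherwise rank above E, the subordination swaps them.

F, C, E, D, B, A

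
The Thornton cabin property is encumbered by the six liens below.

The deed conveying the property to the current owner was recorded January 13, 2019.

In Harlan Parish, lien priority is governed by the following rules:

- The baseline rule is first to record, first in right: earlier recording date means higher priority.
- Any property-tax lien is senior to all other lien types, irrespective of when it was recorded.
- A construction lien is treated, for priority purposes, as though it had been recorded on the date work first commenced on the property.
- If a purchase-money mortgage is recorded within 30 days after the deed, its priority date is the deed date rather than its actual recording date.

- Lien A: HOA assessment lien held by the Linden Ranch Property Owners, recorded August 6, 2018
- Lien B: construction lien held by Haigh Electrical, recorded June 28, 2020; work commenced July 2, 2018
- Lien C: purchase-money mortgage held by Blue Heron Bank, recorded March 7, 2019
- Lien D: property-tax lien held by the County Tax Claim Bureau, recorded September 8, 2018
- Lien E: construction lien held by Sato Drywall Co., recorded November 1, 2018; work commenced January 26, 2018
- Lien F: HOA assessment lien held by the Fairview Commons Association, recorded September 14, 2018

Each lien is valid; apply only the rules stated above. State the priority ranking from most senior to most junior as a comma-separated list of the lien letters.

Adjusting effective dates: B is treated as recorded July 2, 2018, the work-commencement date; C missed the 30-day window (53 days after the deed), so its recording date stands; E's effective date is January 26, 2018, when work began.
D is a property-tax lien and takes priority over every other lien.
Ordering the rest by effective date: E (January 26, 2018), B (July 2, 2018), A (August 6, 2018), F (September 14, 2018), C (March 7, 2019).

D, E, B, A, F, C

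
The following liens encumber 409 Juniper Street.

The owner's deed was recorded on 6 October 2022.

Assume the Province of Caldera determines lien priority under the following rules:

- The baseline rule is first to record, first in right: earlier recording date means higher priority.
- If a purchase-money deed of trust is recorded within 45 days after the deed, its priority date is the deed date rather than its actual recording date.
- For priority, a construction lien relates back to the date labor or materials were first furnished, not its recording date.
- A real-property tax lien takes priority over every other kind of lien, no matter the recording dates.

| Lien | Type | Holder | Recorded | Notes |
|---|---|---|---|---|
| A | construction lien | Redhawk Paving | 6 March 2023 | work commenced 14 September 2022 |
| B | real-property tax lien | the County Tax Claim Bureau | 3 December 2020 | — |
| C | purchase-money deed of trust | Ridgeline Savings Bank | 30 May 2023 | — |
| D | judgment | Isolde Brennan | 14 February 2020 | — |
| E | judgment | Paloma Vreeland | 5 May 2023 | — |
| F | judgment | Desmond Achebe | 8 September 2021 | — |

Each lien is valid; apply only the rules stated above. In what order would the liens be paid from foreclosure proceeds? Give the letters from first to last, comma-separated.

Adjusting effective dates: A is treated as recorded 14 September 2022, the work-commencement date; C was recorded 236 days after the deed — beyond 45 days — so no relation-back applies.
B is a real-property tax lien and takes priority over every other lien.
Among the remaining liens, by effective date: D (14 February 2020), F (8 September 2021), A (14 September 2022), E (5 May 2023), C (30 May 2023).

B, D, F, A, E, C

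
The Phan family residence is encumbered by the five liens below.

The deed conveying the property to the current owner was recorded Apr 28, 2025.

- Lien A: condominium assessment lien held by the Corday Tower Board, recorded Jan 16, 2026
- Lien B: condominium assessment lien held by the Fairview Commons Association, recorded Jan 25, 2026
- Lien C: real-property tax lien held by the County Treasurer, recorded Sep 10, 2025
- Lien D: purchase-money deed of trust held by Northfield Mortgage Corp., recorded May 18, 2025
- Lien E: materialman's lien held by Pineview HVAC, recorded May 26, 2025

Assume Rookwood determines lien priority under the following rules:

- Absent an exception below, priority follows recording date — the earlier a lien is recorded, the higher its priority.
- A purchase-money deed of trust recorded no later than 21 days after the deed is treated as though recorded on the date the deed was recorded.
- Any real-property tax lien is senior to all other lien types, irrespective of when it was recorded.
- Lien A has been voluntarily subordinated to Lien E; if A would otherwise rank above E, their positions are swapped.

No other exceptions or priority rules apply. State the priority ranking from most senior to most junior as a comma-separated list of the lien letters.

Adjusting effective dates: D was recorded within the 21-day window, so its effective date is the deed date Apr 28, 2025.
As a real-property tax lien, C is senior to every other lien.
Ordering the rest by effective date: D (Apr 28, 2025), E (May 26, 2025), A (Jan 16, 2026), B (Jan 25, 2026).
A is already junior to E, so the subordination agreement changes nothing.

C, D, E, A, B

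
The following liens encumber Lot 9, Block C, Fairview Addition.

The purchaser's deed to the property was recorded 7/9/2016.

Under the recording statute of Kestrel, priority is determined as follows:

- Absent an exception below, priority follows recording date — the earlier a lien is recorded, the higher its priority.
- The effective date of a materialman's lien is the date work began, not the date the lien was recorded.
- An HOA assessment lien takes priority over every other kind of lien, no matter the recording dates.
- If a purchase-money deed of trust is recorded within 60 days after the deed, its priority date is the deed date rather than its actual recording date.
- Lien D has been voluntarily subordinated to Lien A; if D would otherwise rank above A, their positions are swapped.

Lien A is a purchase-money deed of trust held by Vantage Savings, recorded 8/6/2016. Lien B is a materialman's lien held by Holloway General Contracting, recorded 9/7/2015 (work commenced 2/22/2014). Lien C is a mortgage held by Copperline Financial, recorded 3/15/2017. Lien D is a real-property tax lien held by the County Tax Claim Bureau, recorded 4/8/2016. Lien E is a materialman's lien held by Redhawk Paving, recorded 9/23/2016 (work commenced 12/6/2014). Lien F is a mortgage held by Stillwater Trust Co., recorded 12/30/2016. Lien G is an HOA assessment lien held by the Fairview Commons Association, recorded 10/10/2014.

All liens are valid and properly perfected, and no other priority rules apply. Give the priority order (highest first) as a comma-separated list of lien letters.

Adjusting effective dates: A's effective date is the deed date, 7/9/2016; B relates back to 2/22/2014 (work commenced); E relates back to 12/6/2014 (work commenced).
G is an HOA assessment lien and takes priority over every other lien.
The other liens, earliest effective date first: B (2/22/2014), E (12/6/2014), D (4/8/2016), A (7/9/2016), F (12/30/2016), C (3/15/2017).
D would otherwise be senior to A, so under the subordination agreement D and A exchange positions.

G, B, E, A, D, F, C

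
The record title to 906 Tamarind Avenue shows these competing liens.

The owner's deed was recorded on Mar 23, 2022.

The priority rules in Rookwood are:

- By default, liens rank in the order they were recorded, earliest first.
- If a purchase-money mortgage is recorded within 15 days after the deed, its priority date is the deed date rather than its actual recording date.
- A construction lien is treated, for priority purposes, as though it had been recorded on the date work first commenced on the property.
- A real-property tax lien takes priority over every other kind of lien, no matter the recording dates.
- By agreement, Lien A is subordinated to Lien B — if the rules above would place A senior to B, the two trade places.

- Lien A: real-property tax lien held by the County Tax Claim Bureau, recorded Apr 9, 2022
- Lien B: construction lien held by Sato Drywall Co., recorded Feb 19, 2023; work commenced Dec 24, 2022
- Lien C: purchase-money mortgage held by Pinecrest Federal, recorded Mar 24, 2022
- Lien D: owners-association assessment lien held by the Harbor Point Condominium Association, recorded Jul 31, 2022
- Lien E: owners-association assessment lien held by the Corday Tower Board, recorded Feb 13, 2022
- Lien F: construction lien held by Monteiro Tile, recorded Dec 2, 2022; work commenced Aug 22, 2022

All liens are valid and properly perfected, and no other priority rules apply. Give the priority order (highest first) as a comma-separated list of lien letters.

Effective dates: B relates back to Dec 24, 2022 (work commenced); C's effective date is the deed date, Mar 23, 2022; F is treated as recorded Aug 22, 2022, the work-commencement date.
As a real-property tax lien, A is senior to every other lien.
The other liens, earliest effective date first: E (Feb 13, 2022), C (Mar 23, 2022), D (Jul 31, 2022), F (Aug 22, 2022), B (Dec 24, 2022).
A is senior to B before the subordination, so the two trade places.

B, E, C, D, F, A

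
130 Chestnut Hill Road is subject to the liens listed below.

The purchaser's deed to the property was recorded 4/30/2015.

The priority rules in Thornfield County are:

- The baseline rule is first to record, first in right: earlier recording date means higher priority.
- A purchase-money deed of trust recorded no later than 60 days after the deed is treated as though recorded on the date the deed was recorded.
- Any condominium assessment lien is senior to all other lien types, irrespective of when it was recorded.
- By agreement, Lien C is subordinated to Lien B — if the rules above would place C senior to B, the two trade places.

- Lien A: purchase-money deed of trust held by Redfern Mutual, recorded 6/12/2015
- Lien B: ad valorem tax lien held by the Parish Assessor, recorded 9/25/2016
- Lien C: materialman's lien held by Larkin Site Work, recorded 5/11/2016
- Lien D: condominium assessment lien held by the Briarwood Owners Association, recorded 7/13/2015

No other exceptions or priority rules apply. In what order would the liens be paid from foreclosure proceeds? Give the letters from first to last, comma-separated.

Effective dates after the stated exceptions: A relates back to the deed date 4/30/2015.
D is a condominium assessment lien, so it outranks all other liens regardless of date.
Ordering the rest by effective date: A (4/30/2015), C (5/11/2016), B (9/25/2016).
C would otherwise be senior to B, so under the subordination agreement C and B exchange positions.

D, A, B, C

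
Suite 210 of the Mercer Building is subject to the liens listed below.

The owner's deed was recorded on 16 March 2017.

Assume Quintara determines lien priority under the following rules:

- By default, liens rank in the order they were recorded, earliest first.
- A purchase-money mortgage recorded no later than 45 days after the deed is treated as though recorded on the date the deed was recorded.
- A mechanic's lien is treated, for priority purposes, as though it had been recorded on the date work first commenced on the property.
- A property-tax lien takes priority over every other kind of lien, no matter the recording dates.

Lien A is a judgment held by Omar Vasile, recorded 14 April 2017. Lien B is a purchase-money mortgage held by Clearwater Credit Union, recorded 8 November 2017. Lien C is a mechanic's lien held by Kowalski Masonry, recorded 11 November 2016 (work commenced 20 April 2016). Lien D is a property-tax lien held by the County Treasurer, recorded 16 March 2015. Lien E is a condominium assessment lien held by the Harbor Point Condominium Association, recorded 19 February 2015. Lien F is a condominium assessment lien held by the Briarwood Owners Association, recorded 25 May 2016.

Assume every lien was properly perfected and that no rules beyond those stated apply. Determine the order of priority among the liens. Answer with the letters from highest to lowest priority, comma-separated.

Effective dates: B missed the 45-day window (237 days after the deed), so its recording date stands; C's effective date is 20 April 2016, when work began.
D is a property-tax lien, so it outranks all other liens regardless of date.
Ordering the rest by effective date: E (19 February 2015), C (20 April 2016), F (25 May 2016), A (14 April 2017), B (8 November 2017).

D, E, C, F, A, B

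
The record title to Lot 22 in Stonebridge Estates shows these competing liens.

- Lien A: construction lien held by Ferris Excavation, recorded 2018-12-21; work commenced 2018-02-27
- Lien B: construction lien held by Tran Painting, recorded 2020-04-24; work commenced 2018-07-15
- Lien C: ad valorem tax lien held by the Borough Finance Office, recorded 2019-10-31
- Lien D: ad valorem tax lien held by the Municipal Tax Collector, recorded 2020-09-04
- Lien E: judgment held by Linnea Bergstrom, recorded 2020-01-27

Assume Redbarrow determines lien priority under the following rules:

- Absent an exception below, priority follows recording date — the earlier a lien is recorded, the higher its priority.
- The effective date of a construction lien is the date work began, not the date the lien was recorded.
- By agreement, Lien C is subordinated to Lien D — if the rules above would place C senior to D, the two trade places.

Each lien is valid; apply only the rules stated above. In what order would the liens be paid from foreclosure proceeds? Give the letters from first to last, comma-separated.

First, effective dates: A relates back to 2018-02-27 (work commenced); B's effective date is 2018-07-15, when work began.
Ordering by effective date: A (2018-02-27), B (2018-07-15), C (2019-10-31), E (2020-01-27), D (2020-09-04).
C would otherwise be senior to D, so under the subordination agreement C and D exchange positions.

A, B, D, E, C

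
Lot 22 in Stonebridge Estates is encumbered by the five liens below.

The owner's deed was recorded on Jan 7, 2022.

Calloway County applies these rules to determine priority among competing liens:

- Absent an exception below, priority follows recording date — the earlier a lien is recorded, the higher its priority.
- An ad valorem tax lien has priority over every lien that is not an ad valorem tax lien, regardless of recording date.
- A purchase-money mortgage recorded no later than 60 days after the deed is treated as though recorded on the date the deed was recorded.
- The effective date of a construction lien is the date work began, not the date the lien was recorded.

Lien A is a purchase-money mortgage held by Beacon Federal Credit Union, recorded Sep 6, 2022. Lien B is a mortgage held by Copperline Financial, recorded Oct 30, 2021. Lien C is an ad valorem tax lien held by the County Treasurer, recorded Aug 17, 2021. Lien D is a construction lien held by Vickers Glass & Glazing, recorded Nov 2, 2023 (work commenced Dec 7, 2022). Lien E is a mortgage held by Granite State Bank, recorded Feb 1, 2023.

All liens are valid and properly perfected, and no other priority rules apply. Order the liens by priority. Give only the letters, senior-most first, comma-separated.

C, B, A, D, E

Adjusting effective dates: A was recorded 242 days after the deed — beyond 60 days — so no relation-back applies; D is treated as recorded Dec 7, 2022, the work-commencement date.
C, as an ad valorem tax lien, has superpriority and ranks first.
The other liens, earliest effective date first: B (Oct 30, 2021), A (Sep 6, 2022), D (Dec 7, 2022), E (Feb 1, 2023).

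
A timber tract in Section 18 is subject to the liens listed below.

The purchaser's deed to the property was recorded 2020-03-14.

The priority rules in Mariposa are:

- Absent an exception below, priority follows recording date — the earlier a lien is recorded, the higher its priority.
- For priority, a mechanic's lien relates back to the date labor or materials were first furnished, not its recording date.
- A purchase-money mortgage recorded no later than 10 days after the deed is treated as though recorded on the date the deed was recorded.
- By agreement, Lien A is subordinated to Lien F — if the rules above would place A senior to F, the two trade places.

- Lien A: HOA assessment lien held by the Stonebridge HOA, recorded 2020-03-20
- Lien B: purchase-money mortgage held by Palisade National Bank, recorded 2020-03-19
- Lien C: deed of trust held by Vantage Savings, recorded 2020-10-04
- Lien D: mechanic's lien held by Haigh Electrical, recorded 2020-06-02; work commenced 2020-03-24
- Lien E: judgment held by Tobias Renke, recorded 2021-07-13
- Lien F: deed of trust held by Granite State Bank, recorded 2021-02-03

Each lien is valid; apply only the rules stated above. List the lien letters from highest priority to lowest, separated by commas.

Effective dates: B relates back to the deed date 2020-03-14; D is treated as recorded 2020-03-24, the work-commencement date.
Ordering by effective date: B (2020-03-14), A (2020-03-20), D (2020-03-24), C (2020-10-04), F (2021-02-03), E (2021-07-13).
A is senior to F before the subordination, so the two trade places.

B, F, D, C, A, E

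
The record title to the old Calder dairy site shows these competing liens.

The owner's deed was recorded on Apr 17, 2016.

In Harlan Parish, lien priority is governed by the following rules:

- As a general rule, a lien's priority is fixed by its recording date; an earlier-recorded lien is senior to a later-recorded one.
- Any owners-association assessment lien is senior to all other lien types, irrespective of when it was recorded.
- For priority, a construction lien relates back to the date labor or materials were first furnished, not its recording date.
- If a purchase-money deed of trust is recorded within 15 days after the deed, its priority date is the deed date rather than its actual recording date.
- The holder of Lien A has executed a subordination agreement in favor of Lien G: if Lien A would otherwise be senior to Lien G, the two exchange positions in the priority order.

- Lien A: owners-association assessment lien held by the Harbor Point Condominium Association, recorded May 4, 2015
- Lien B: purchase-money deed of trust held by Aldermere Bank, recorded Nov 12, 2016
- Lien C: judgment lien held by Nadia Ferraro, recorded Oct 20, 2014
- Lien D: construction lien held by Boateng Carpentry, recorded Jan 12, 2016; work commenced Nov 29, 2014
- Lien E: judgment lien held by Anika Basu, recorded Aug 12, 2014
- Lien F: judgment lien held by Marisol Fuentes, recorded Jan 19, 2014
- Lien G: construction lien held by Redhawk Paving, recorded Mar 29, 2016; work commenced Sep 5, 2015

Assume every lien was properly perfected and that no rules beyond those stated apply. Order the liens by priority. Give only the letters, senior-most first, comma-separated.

Effective dates: B missed the 15-day window (209 days after the deed), so its recording date stands; D's effective date is Nov 29, 2014, when work began; G is treated as recorded Sep 5, 2015, the work-commencement date.
A is an owners-association assessment lien, so it outranks all other liens regardless of date.
Among the remaining liens, by effective date: F (Jan 19, 2014), E (Aug 12, 2014), C (Oct 20, 2014), D (Nov 29, 2014), G (Sep 5, 2015), B (Nov 12, 2016).
A would otherwise be senior to G, so under the subordination agreement A and G exchange positions.

G, F, E, C, D, A, B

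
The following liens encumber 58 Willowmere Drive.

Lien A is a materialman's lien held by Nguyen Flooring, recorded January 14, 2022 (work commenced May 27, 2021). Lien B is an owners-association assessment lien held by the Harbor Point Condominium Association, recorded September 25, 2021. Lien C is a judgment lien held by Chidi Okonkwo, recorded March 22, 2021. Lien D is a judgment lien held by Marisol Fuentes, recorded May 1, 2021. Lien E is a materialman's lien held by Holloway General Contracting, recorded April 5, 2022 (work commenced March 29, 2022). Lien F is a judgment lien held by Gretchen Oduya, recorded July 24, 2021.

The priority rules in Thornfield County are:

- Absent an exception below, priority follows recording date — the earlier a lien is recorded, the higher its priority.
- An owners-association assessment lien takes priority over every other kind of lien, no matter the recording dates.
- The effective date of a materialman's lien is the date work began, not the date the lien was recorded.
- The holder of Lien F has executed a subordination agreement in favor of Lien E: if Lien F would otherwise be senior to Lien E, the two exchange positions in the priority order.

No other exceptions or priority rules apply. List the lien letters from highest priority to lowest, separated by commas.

First, effective dates: A is treated as recorded May 27, 2021, the work-commencement date; E's effective date is March 29, 2022, when work began.
B, as an owners-association assessment lien, has superpriority and ranks first.
Among the remaining liens, by effective date: C (March 22, 2021), D (May 1, 2021), A (May 27, 2021), F (July 24, 2021), E (March 29, 2022).
Because F would otherwise rank above E, the subordination swaps them.

B, C, D, A, E, F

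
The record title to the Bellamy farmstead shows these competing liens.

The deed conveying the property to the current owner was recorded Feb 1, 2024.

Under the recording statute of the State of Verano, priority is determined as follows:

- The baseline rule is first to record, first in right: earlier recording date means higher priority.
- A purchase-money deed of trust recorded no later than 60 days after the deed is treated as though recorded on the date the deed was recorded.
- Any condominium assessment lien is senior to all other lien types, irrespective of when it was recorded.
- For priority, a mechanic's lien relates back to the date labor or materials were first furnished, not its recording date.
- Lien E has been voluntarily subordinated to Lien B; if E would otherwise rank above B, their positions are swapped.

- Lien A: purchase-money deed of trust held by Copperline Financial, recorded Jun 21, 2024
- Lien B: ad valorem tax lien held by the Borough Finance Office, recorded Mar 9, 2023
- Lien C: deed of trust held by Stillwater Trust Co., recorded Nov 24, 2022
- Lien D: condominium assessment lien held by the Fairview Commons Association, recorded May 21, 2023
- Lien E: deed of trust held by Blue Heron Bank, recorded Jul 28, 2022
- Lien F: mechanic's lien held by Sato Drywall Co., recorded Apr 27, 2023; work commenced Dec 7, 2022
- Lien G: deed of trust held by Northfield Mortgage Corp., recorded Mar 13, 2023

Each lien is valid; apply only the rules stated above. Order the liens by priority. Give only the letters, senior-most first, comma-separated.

Effective dates: A was recorded 141 days after the deed, outside the 60-day window, so it keeps its recording date; F relates back to Dec 7, 2022 (work commenced).
D is a condominium assessment lien and takes priority over every other lien.
Among the remaining liens, by effective date: E (Jul 28, 2022), C (Nov 24, 2022), F (Dec 7, 2022), B (Mar 9, 2023), G (Mar 13, 2023), A (Jun 21, 2024).
E is senior to B before the subordination, so the two trade places.

D, B, C, F, E, G, A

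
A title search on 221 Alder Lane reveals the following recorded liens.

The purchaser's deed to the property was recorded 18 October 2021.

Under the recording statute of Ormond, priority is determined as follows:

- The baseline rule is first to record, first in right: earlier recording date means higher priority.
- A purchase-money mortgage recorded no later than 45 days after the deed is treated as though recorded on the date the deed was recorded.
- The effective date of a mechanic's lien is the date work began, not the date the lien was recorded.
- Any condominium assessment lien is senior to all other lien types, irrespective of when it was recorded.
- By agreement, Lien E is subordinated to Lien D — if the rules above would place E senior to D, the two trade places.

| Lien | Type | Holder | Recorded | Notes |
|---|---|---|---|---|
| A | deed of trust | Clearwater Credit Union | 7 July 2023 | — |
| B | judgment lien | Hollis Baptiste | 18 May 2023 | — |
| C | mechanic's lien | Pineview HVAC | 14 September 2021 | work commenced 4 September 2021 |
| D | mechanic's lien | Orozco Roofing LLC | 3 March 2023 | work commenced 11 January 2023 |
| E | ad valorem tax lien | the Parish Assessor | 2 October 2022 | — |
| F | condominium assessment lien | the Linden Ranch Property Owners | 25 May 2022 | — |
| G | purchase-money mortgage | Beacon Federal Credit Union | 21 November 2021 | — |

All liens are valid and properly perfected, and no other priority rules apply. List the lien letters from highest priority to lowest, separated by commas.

Adjusting effective dates: C relates back to 4 September 2021 (work commenced); D's effective date is 11 January 2023, when work began; G was recorded within the 45-day window, so its effective date is the deed date 18 October 2021.
As a condominium assessment lien, F is senior to every other lien.
Ordering the rest by effective date: C (4 September 2021), G (18 October 2021), E (2 October 2022), D (11 January 2023), B (18 May 2023), A (7 July 2023).
Because E would otherwise rank above D, the subordination swaps them.

F, C, G, D, E, B, A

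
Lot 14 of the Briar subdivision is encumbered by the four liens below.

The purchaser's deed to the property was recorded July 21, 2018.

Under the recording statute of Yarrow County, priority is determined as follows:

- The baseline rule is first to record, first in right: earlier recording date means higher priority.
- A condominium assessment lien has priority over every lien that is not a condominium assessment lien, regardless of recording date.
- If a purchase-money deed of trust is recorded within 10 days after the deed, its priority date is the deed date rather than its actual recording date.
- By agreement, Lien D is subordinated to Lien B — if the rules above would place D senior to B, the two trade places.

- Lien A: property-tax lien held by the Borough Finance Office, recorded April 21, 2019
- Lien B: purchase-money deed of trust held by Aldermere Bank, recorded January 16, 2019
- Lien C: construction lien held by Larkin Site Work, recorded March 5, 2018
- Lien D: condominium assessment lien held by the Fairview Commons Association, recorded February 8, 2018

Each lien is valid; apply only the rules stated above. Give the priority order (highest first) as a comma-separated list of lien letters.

Effective dates: B was recorded 179 days after the deed — beyond 10 days — so no relation-back applies.
As a condominium assessment lien, D is senior to every other lien.
Remaining liens by effective date: C (March 5, 2018), B (January 16, 2019), A (April 21, 2019).
Because D would otherwise rank above B, the subordination swaps them.

B, C, D, A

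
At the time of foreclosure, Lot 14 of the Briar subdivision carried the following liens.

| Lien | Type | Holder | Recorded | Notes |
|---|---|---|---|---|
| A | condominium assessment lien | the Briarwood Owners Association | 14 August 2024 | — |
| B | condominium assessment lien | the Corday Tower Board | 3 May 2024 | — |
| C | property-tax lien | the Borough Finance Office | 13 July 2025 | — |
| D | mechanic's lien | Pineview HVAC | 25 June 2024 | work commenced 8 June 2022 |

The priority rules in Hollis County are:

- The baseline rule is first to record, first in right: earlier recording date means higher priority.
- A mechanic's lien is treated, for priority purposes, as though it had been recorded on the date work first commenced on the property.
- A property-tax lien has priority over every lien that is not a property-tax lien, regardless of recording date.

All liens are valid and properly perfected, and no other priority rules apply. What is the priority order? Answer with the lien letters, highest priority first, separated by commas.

Effective dates: D's effective date is 8 June 2022, when work began.
C, as a property-tax lien, has superpriority and ranks first.
Ordering the rest by effective date: D (8 June 2022), B (3 May 2024), A (14 August 2024).

C, D, B, A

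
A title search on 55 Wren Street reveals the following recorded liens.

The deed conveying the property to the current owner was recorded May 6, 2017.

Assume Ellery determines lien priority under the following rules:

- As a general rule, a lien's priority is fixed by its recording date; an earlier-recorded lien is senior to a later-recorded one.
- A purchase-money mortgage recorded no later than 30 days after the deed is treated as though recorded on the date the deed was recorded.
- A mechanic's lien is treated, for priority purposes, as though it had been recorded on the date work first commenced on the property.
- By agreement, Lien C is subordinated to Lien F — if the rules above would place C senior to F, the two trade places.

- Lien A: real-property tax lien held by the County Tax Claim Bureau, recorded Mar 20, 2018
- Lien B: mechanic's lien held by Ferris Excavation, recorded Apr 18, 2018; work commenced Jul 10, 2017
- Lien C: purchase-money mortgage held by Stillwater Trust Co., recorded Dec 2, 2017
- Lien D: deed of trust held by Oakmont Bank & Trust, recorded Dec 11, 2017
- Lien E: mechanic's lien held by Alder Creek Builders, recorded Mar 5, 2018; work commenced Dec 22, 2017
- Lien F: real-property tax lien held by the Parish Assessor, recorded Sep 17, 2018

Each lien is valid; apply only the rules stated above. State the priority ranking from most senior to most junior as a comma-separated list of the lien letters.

B, F, D, E, A, C

Effective dates: B relates back to Jul 10, 2017 (work commenced); C was recorded 210 days after the deed — beyond 30 days — so no relation-back applies; E relates back to Dec 22, 2017 (work commenced).
By effective date: B (Jul 10, 2017), C (Dec 2, 2017), D (Dec 11, 2017), E (Dec 22, 2017), A (Mar 20, 2018), F (Sep 17, 2018).
Because C would otherwise rank above F, the subordination swaps them.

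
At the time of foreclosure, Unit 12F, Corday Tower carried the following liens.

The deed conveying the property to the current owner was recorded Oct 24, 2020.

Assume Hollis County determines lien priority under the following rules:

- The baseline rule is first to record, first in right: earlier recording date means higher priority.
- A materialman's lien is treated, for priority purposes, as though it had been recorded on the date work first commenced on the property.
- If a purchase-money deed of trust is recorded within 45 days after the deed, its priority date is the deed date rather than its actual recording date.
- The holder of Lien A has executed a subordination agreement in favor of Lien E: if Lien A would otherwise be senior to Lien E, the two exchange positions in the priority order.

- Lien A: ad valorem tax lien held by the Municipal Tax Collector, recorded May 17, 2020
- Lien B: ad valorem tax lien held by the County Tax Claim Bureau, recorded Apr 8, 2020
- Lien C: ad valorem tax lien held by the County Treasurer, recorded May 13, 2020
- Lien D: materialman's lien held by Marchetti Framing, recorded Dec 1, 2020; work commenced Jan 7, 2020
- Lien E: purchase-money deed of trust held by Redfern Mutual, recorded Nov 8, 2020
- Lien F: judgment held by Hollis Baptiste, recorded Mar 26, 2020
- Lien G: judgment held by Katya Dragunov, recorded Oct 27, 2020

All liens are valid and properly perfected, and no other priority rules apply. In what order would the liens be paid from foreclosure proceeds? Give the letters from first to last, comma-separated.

First, effective dates: D's effective date is Jan 7, 2020, when work began; E was recorded within the 45-day window, so its effective date is the deed date Oct 24, 2020.
Sorted by effective date: D (Jan 7, 2020), F (Mar 26, 2020), B (Apr 8, 2020), C (May 13, 2020), A (May 17, 2020), E (Oct 24, 2020), G (Oct 27, 2020).
The subordination applies — A was senior to E — so A and E swap.

D, F, B, C, E, A, G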